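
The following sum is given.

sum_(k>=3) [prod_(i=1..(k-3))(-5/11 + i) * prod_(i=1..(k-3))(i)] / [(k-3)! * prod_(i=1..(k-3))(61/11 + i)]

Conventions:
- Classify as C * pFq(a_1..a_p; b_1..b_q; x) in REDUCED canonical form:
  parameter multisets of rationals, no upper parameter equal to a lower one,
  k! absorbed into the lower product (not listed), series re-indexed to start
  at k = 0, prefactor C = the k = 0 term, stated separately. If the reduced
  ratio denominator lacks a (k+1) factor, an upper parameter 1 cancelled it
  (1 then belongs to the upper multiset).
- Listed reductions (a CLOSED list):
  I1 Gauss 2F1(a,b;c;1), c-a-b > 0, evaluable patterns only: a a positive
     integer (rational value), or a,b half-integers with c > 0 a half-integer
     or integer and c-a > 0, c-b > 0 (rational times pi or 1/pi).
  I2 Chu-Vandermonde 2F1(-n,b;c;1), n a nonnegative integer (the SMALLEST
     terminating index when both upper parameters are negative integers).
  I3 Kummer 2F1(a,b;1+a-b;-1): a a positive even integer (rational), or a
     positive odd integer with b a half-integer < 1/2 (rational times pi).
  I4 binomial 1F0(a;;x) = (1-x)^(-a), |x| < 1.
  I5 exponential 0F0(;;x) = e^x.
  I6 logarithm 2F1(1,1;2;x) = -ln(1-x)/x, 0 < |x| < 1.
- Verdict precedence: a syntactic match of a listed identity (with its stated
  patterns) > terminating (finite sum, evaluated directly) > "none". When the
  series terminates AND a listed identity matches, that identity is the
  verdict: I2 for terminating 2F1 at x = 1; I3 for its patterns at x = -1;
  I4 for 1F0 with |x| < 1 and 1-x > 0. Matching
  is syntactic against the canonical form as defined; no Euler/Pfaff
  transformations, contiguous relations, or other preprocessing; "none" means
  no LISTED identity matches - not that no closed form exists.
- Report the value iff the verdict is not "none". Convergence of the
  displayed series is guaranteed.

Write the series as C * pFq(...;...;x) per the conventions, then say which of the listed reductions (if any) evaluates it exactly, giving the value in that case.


The series (x = 1) is 2F1: upper {6/11, 1}, lower {72/11}, prefactor 1. Verdict: the Gauss summation I1 applies (x = 1: the Gamma ratio telescopes since c-a-b = 5 > 0 and a = 1 in Z>0). Its exact value is 61/55.

First insight: from the first term 1: the running product (C = 1) telescopes to a rising factorial.
Ratio: r(k) = 1 * (k+6/11) (k+1) / [(k+72/11) (k+1)] - poly over poly, x = 1 from leading terms; C = 1 at k = 0.


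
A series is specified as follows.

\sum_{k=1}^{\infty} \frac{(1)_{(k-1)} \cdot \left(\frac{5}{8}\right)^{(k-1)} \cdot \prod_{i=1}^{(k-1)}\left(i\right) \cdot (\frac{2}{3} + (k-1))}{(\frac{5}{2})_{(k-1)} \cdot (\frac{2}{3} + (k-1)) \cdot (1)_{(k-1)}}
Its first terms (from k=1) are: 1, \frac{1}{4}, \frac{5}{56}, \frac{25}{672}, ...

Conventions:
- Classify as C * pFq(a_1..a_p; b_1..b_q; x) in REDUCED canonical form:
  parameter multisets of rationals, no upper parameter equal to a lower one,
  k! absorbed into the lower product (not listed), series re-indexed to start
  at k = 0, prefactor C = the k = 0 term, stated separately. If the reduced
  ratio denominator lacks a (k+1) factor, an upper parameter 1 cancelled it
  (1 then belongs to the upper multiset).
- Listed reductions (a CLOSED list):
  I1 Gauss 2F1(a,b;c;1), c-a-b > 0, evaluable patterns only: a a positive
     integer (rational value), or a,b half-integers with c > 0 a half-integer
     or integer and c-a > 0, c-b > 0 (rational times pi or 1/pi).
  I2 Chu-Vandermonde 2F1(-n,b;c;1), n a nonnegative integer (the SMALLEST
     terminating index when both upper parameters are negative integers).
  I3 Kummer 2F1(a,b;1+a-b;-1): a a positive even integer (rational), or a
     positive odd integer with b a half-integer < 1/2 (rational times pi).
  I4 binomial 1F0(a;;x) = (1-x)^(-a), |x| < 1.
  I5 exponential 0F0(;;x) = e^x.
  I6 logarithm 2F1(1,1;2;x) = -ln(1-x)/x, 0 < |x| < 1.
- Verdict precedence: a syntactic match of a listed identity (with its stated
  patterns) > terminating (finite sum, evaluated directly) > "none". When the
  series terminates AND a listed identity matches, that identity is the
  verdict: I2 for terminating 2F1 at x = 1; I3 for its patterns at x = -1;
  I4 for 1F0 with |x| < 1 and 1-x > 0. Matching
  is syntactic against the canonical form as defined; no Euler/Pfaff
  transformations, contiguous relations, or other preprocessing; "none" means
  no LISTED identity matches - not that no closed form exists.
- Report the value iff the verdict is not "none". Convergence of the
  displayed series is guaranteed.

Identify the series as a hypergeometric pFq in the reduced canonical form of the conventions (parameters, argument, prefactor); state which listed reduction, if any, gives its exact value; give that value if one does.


Structural cue: t_0 = 1 here, and striking the common factor k + 2/3 reduces the term (prefactor 1).
Step ratio: r(k) = \frac{5}{8} * (k+1) (k+1) / [(k+\frac{5}{2}) (k+1)] - rational in k, leading ratio \frac{5}{8}; with t_0 = 1, classification follows.

x = \frac{5}{8} here; the reduced form reads 2F1, upper {1, 1}, lower {\frac{5}{2}}, C = 1. Verdict: none. No listed pattern accepts 2F1(1, 1; \frac{5}{2}; \frac{5}{8}).


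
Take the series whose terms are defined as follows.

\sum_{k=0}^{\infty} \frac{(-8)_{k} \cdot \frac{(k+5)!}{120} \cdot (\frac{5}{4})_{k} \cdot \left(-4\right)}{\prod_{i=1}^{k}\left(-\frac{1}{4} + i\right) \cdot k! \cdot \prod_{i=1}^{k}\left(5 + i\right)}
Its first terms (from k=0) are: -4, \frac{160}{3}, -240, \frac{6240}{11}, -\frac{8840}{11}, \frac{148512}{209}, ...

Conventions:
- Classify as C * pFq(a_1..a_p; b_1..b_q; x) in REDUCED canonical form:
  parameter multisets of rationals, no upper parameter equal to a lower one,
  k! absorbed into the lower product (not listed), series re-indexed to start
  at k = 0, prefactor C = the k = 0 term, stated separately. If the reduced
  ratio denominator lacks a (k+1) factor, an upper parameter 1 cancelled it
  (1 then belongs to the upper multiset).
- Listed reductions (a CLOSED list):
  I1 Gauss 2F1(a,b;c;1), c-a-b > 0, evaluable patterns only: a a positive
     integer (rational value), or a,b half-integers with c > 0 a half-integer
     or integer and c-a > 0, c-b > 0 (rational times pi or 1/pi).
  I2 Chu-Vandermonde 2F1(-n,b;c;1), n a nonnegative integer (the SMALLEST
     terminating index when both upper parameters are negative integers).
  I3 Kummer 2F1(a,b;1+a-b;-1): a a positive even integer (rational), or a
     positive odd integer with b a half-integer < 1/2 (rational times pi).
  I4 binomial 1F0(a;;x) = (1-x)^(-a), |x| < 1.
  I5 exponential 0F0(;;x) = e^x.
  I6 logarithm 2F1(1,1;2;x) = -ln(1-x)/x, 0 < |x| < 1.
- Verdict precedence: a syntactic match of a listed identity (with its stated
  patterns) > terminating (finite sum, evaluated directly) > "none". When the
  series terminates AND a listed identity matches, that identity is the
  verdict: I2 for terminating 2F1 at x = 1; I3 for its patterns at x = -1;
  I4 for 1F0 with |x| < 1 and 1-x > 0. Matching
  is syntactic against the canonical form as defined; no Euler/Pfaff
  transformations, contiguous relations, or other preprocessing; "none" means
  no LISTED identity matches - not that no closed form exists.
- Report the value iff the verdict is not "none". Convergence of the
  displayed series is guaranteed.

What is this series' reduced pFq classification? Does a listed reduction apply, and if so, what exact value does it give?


This is -4 * 2F1(-8, \frac{5}{4}; \frac{3}{4}; 1) in reduced canonical form. Verdict: this is Vandermonde's identity (I2) (terminating 2F1 at x = 1 with n = 8, b = 5/4, c = \frac{3}{4}). Value: \frac{13312}{121923}.

Structural cue: t_0 being -4, the lower running product (C = -4) is a rising factorial.
Consecutive-term ratio: r(k) = 1 * (k-8) (k+\frac{5}{4}) / [(k+\frac{3}{4}) (k+1)] - rational in k, leading ratio 1; with t_0 = -4, classification follows.


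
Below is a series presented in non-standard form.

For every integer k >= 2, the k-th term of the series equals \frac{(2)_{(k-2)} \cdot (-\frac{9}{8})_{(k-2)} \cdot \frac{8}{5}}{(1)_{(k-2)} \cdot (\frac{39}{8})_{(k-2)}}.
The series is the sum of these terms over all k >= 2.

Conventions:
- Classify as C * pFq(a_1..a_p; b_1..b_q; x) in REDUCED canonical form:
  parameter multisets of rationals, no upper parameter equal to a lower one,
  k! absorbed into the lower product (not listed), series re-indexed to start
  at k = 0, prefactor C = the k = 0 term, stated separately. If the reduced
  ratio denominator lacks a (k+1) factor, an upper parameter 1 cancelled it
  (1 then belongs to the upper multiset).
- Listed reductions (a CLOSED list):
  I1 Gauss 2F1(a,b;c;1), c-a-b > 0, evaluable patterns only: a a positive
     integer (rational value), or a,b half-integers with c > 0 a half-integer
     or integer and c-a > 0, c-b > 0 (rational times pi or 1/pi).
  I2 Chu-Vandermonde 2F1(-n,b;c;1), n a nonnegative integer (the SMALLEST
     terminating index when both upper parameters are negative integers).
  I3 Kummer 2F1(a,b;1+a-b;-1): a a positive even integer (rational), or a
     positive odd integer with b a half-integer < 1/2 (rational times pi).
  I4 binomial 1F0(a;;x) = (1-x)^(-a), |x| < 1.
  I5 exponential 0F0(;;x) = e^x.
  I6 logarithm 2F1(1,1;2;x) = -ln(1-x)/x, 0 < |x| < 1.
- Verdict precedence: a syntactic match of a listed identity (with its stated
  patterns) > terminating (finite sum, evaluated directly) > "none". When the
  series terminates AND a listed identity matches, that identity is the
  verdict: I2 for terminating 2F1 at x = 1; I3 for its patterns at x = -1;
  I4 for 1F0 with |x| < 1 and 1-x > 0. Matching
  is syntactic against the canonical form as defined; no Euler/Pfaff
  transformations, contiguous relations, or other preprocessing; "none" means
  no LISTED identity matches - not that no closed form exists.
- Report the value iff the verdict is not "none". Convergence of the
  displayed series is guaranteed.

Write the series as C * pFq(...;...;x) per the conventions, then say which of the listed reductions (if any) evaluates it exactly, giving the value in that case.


This is \frac{8}{5} * 2F1(-\frac{9}{8}, 2; \frac{39}{8}; 1) in reduced canonical form. Verdict: this is Gauss's theorem (I1) (x = 1: the Gamma ratio telescopes since c-a-b = 4 > 0 and a = 2 in Z>0). Hence: \frac{713}{800}.

The tell: t_0 being \frac{8}{5}, (1)_k (C = 8/5) is k! itself.
Consecutive-term ratio: r(k) = 1 * (k-\frac{9}{8}) (k+2) / [(k+\frac{39}{8}) (k+1)] - rational in k, leading ratio 1; with t_0 = \frac{8}{5}, classification follows.


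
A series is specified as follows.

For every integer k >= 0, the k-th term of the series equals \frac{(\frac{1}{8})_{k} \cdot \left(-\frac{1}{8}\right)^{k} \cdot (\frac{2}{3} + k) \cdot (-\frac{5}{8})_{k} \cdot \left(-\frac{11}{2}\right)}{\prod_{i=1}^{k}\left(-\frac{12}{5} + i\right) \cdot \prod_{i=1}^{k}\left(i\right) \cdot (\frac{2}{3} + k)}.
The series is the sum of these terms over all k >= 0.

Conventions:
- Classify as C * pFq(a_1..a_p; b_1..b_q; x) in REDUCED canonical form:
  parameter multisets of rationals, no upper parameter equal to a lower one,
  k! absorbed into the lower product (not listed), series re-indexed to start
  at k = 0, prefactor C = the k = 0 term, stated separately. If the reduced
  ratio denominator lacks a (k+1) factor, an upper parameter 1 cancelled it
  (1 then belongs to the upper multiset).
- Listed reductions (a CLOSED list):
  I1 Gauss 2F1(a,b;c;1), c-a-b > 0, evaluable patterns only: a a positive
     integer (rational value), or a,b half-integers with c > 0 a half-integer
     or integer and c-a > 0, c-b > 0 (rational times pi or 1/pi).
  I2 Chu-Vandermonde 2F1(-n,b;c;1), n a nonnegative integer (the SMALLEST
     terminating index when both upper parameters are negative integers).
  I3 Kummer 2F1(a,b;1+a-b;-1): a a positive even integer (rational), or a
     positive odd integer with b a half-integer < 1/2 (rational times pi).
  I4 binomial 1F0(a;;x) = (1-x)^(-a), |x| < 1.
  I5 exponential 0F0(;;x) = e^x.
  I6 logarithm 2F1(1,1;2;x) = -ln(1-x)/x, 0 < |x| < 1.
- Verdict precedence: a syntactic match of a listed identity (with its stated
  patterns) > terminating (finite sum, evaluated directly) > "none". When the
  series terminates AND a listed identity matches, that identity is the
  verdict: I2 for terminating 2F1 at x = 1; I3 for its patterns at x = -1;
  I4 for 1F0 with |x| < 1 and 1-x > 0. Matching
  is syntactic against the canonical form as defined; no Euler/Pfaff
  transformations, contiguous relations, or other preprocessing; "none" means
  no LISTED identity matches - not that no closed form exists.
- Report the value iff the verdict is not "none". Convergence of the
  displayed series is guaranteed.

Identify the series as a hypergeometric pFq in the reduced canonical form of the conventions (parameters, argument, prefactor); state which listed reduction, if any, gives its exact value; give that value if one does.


Key observation: t_0 = -\frac{11}{2} here, and the lower running product (C = -11/2) is a rising factorial.
Ratio: r(k) = -\frac{1}{8} * (k-\frac{5}{8}) (k+\frac{1}{8}) / [(k-\frac{7}{5}) (k+1)] - rational in k, leading ratio -\frac{1}{8}; with t_0 = -\frac{11}{2}, classification follows.

Canonical form: C = -\frac{11}{2} times 2F1 with upper {-\frac{5}{8}, \frac{1}{8}}, lower {-\frac{7}{5}}, x = -\frac{1}{8}. Verdict: none here - no I1-I6 shape fits x = -\frac{1}{8} with lower {-\frac{7}{5}}.


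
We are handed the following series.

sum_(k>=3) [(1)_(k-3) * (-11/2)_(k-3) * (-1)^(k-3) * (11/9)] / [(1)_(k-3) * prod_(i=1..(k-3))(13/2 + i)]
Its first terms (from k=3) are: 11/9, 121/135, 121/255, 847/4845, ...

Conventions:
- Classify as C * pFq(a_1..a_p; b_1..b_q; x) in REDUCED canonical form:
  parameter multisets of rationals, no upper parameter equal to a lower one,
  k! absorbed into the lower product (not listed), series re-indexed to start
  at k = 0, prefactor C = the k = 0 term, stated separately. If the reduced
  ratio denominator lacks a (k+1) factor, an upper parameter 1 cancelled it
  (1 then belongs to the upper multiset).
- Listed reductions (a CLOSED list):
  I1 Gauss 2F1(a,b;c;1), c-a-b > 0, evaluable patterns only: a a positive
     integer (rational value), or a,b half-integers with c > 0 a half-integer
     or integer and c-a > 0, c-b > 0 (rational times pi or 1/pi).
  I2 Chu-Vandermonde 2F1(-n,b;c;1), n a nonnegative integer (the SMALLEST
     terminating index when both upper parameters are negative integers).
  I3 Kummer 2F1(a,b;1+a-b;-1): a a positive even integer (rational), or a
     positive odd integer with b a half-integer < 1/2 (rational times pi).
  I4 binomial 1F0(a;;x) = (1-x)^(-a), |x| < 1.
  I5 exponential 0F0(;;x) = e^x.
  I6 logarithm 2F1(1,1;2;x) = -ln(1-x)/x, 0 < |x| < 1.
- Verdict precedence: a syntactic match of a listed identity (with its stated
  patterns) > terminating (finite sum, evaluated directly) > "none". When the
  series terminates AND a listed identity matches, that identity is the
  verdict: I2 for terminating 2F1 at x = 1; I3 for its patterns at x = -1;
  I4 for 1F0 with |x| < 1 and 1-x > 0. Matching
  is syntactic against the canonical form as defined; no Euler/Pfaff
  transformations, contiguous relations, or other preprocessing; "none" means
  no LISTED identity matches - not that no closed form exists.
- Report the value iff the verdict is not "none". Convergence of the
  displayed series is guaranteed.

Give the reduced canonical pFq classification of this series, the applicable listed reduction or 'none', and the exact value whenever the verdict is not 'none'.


Reduced: x = -1, 2F1, upper = {-11/2, 1}, lower = {15/2}, C = 11/9. Verdict (x = -1): Kummer (I3) applies (x = -1; c = 15/2 equals 1+a-b for upper {-11/2, 1}: listed pattern). Hence: (11011/12288) * pi.

Key step: with t_0 = 11/9, (1)_k (prefactor 11/9) is k! itself.
Adjacent-term ratio: r(k) = (-1) * (k-11/2) (k+1) / [(k+15/2) (k+1)] - rational in k, leading ratio (-1); with t_0 = 11/9, classification follows.


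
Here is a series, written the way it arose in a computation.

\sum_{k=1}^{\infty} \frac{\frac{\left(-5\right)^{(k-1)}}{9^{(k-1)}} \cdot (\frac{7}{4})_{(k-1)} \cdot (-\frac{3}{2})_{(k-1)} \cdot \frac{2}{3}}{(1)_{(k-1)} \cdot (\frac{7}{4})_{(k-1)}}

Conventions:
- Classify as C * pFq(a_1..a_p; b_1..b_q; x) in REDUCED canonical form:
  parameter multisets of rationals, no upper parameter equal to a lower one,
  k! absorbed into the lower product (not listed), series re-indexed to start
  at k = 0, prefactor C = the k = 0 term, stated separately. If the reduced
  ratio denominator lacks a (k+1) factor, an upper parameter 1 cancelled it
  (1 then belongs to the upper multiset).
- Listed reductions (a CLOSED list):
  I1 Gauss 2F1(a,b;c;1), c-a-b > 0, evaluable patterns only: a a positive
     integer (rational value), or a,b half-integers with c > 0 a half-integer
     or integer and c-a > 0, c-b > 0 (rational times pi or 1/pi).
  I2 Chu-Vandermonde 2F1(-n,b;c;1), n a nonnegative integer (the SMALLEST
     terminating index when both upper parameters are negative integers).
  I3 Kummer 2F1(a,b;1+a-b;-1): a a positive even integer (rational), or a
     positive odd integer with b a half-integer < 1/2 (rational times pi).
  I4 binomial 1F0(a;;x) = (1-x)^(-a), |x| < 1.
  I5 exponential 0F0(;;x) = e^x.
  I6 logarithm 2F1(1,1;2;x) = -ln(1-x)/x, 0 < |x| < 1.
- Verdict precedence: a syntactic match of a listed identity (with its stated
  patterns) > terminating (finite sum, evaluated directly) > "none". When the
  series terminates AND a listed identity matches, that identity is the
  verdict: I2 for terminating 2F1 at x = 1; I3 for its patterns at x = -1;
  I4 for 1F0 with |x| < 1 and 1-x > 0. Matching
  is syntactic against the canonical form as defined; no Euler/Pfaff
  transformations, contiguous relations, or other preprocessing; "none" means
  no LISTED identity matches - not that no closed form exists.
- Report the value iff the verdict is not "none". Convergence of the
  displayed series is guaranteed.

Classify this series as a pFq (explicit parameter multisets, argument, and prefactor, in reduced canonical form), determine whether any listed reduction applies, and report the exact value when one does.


Classification (C = \frac{2}{3}): 1F0 with upper {-\frac{3}{2}}, lower {-}, argument x = -\frac{5}{9}. Verdict: the I4 binomial reduction matches (the 1F0 binomial series: exponent 3/2, x = -\frac{5}{9}). Sum: \frac{2}{3} \cdot \left(\frac{14}{9}\right)^{\frac{3}{2}}.

First insight: x = -\frac{5}{9} and the two geometric factors (prefactor 2/3) combine into one argument.
Adjacent-term ratio: r(k) = -\frac{5}{9} * (k-\frac{3}{2}) / [(k+1)] - rational; roots negated = parameters, x = -\frac{5}{9}, C = \frac{2}{3}.


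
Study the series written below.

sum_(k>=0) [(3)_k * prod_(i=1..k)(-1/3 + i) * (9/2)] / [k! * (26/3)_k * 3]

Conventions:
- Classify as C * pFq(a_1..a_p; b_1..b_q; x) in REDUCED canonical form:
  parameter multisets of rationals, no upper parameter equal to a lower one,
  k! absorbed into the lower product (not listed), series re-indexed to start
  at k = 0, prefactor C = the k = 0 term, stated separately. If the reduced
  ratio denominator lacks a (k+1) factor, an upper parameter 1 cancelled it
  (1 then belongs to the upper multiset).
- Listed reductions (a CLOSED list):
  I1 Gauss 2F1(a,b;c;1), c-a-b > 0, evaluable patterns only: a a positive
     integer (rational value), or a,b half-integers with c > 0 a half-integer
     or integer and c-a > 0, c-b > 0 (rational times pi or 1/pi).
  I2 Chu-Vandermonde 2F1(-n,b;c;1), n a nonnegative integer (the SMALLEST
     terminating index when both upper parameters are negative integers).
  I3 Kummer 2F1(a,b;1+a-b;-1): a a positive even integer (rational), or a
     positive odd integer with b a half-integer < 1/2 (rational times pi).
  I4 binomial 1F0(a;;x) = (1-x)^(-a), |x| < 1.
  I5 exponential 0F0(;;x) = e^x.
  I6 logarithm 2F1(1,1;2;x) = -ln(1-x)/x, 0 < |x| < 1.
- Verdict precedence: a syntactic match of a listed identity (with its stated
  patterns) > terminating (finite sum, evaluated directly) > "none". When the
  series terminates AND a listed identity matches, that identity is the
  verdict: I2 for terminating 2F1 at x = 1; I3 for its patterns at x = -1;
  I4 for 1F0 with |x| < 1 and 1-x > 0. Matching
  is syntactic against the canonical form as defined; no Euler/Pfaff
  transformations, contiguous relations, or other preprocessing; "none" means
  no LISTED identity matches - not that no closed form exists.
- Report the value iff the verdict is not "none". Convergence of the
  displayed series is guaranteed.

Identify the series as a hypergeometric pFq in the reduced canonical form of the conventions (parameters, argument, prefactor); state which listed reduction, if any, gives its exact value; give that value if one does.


The series (x = 1) is 2F1: upper {2/3, 3}, lower {26/3}, prefactor 3/2. Verdict: the Gauss summation I1 fires (x = 1: the Gamma ratio telescopes since c-a-b = 5 > 0 and a = 3 in Z>0). Hence: 391/189.

First insight: with t_0 = 3/2, the running product (C = 3/2, x = 1) telescopes to a rising factorial.
Consecutive-term ratio: r(k) = 1 * (k+2/3) (k+3) / [(k+26/3) (k+1)] - rational in k. x = 1; t_0 = 3/2; negate the roots.


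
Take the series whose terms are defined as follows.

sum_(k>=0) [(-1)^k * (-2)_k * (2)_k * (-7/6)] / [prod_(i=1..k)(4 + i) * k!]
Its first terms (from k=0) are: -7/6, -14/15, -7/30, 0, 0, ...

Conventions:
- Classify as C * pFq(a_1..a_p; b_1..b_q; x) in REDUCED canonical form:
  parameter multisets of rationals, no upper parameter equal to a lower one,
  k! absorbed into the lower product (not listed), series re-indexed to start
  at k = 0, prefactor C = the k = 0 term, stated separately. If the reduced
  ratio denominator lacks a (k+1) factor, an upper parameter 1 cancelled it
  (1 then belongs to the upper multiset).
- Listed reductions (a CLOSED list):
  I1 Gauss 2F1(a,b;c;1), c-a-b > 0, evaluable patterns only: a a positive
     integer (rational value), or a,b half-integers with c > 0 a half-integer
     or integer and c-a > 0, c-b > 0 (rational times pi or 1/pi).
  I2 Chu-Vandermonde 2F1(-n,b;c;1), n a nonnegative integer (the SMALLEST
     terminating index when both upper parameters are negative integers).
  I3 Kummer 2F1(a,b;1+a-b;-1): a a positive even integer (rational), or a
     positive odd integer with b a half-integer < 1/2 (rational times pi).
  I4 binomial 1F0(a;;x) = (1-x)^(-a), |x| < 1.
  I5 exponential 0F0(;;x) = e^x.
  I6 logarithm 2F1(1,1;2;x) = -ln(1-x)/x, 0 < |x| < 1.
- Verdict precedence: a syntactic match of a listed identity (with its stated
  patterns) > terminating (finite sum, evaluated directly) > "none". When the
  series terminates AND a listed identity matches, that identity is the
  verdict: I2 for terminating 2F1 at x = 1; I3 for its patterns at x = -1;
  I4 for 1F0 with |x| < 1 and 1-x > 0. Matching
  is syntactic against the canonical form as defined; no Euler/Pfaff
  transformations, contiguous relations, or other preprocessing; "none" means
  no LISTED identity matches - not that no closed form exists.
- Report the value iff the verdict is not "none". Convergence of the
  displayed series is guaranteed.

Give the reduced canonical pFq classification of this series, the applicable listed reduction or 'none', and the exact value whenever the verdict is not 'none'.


Reduced: x = -1, 2F1, upper = {-2, 2}, lower = {5}, C = -7/6. Verdict: the Kummer evaluation I3 applies (x = -1; c = 5 equals 1+a-b for upper {-2, 2}: listed pattern). Exact value: -7/3.

Key step: with t_0 = -7/6, the lower running product (C = -7/6, x = -1) is a rising factorial.
Consecutive-term ratio: r(k) = (-1) * (k-2) (k+2) / [(k+5) (k+1)] - rational in k. x = (-1); t_0 = -7/6; negate the roots.


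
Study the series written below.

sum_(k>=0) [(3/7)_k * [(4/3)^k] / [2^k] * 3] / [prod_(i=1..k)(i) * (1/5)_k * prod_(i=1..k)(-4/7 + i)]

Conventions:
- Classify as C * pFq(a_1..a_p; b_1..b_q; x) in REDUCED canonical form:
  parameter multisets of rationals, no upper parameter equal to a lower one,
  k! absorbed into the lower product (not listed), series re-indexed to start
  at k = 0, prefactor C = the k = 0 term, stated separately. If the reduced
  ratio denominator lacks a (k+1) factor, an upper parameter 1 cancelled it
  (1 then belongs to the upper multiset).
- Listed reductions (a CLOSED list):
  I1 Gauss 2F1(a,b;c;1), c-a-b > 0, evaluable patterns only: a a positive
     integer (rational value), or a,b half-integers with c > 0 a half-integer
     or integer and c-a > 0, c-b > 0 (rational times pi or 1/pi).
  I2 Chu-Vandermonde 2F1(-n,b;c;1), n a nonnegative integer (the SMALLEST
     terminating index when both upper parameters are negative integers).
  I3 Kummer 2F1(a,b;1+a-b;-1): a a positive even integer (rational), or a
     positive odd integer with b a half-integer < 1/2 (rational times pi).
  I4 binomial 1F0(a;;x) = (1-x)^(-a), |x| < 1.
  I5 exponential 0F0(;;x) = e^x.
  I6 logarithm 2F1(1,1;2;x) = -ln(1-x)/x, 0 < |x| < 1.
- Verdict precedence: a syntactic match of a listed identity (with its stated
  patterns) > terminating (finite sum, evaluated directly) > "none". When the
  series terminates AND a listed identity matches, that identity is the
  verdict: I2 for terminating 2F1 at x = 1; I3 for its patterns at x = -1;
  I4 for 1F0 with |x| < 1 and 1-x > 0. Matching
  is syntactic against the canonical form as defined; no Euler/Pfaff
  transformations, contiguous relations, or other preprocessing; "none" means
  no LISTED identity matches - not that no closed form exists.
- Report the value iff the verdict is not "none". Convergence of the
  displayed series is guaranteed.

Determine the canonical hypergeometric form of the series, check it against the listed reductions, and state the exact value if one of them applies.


x = 2/3 here; the reduced form reads 0F1, upper {-}, lower {1/5}, C = 3. Verdict: none - this 0F1 at x = 2/3 matches no listed pattern, and upper {-} holds no stopper.

Structural cue: t_0 = 3 here, and the parameter 3/7 appears in both the upper and lower lists and cancels.
Step ratio: r(k) = (2/3) * 1 / [(k+1/5) (k+1)] - rational; roots negated = parameters, x = (2/3), C = 3.


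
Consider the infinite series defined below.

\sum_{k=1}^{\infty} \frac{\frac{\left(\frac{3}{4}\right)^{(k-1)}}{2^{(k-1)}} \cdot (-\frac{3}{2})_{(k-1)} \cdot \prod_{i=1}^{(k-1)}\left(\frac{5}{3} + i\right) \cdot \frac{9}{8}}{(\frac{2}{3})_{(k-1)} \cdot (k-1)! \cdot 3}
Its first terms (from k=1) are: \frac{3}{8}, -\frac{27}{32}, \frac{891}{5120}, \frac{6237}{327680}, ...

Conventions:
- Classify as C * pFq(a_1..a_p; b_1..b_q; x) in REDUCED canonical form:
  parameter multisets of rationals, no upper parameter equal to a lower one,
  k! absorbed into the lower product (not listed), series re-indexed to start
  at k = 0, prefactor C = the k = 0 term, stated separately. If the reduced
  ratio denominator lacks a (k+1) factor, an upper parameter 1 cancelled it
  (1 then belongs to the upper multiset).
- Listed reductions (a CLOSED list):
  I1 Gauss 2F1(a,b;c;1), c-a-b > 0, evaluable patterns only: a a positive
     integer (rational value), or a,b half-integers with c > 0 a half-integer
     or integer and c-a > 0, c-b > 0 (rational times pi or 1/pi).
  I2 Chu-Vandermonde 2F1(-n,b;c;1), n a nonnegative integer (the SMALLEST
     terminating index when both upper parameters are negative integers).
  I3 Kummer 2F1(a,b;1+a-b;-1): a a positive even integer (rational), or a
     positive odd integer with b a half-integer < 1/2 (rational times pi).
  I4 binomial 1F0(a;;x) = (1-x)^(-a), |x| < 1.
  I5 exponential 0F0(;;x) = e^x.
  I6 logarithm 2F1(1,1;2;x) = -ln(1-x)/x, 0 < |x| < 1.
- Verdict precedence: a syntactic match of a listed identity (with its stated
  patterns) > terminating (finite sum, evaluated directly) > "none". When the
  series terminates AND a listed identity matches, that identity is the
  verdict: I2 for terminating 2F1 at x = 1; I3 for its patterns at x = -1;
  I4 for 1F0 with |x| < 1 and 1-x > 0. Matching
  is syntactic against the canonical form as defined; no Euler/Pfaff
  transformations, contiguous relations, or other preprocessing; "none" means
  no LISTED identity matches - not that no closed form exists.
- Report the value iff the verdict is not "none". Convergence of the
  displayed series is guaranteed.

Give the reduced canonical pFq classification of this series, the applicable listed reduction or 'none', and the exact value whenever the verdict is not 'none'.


x = \frac{3}{8} here; the reduced form reads 2F1, upper {-\frac{3}{2}, \frac{8}{3}}, lower {\frac{2}{3}}, C = \frac{3}{8}. Verdict: none - at argument \frac{3}{8} the multisets {-\frac{3}{2}, \frac{8}{3}} ; {\frac{2}{3}} match no listed identity.

Structural cue: t_0 = \frac{3}{8} here, and the constant factors (C = 3/8) combine into one prefactor.
Consecutive-term ratio: r(k) = \frac{3}{8} * (k-\frac{3}{2}) (k+\frac{8}{3}) / [(k+\frac{2}{3}) (k+1)] - rational; roots negated = parameters, x = \frac{3}{8}, C = \frac{3}{8}.


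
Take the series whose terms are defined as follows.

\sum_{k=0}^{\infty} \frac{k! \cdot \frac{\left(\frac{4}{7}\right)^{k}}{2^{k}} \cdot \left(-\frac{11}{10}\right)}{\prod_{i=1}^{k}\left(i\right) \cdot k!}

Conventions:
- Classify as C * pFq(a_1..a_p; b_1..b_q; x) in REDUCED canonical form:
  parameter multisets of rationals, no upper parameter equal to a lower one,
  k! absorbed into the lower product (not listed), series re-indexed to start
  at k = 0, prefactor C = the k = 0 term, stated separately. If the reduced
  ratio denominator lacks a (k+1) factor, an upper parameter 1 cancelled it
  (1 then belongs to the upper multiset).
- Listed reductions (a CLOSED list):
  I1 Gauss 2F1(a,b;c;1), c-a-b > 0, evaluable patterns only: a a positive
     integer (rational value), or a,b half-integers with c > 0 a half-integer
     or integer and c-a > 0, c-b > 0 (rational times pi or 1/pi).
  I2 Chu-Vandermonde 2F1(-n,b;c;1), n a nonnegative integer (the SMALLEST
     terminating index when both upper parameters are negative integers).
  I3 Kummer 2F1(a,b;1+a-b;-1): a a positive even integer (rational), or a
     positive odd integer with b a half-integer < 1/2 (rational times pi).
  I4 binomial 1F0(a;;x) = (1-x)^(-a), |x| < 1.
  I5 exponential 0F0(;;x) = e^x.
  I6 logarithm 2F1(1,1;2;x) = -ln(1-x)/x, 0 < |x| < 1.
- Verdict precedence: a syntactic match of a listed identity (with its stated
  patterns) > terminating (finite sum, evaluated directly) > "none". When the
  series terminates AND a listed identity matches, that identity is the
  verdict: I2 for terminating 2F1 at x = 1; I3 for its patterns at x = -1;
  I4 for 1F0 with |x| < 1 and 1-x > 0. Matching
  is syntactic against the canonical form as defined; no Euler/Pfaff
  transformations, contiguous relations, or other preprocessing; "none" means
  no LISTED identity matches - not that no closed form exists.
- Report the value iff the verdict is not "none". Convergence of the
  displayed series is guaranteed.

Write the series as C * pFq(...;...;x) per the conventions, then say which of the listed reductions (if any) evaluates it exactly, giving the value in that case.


This is -\frac{11}{10} * 0F0(-; -; \frac{2}{7}) in reduced canonical form. Verdict (x = \frac{2}{7}): the I5 exponential reduction applies (the 0F0 exponential series at x = \frac{2}{7}). Hence: \left(-\frac{11}{10}\right) \cdot e^{\frac{2}{7}}.

Key step: from the first term -\frac{11}{10}: the two k-th powers (C = -11/10) combine into one argument.
Ratio: r(k) = \frac{2}{7} * 1 / [(k+1)] - rational in k. x = \frac{2}{7}; t_0 = -\frac{11}{10}; negate the roots.


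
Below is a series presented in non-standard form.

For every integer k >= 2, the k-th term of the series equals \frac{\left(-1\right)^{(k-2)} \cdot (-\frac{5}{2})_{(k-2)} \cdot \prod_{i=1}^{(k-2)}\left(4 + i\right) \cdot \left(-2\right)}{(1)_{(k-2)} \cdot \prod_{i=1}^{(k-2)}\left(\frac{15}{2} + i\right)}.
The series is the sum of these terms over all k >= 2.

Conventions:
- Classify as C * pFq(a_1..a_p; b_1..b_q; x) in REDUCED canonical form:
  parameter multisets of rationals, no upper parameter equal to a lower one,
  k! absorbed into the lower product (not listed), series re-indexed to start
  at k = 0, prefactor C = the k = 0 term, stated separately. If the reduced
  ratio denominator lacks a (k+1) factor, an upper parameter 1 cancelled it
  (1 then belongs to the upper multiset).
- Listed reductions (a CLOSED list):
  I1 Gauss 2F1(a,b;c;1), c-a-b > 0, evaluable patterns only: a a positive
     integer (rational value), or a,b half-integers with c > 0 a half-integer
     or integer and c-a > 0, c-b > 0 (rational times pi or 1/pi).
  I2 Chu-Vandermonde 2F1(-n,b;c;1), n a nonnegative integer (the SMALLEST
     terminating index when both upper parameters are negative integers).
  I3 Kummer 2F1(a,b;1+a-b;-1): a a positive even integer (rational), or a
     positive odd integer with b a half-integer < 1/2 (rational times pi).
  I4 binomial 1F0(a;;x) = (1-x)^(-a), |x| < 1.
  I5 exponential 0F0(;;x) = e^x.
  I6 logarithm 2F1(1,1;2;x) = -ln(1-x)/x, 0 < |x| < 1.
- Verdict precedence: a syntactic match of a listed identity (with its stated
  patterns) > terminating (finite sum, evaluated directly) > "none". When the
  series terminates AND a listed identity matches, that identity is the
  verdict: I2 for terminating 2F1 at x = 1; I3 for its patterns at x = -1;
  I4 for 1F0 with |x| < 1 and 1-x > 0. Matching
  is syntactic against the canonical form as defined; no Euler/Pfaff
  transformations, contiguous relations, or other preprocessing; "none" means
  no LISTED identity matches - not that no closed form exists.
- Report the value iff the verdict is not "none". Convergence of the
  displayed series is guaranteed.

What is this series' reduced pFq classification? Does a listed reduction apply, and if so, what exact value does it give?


Classification (C = -2): 2F1 with upper {-\frac{5}{2}, 5}, lower {\frac{17}{2}}, argument x = -1. Verdict at x = -1: the Kummer evaluation I3 matches (x = -1; c = \frac{17}{2} equals 1+a-b for upper {-\frac{5}{2}, 5}: listed pattern). Hence: \left(-\frac{135135}{65536}\right) \cdot \pi.

First insight: with t_0 = -2, (1)_k (C = -2, x = -1) is k! itself.
Step ratio: r(k) = -1 * (k-\frac{5}{2}) (k+5) / [(k+\frac{17}{2}) (k+1)] - rational in k, leading ratio -1; with t_0 = -2, classification follows.


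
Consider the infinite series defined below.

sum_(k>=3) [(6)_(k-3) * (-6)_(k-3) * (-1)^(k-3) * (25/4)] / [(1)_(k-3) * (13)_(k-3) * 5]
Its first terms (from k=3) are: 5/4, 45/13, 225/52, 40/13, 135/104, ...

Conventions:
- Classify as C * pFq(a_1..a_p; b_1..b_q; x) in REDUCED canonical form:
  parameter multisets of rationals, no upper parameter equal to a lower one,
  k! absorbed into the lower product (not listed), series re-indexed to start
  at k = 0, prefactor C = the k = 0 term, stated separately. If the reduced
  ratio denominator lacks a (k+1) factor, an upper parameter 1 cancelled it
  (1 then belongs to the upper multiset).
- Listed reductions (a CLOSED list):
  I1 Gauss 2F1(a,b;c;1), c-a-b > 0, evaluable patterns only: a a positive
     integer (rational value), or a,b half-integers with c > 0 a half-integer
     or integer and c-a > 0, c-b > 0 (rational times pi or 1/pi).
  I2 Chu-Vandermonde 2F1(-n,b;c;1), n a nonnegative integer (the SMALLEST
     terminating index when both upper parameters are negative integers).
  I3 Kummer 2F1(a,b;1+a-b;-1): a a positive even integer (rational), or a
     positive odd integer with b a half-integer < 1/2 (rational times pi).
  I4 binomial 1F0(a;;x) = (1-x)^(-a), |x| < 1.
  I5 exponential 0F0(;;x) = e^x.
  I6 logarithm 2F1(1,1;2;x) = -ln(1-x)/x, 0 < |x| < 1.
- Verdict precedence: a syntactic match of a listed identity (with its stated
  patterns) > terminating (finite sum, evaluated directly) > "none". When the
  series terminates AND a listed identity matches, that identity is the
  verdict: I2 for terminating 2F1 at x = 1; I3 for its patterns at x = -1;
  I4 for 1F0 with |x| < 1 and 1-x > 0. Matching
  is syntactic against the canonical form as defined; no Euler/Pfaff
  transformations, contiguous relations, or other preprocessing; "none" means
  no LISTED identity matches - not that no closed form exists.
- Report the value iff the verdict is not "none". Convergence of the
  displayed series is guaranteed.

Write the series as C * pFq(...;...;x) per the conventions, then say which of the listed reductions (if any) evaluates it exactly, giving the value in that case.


Prefactor 5/4, argument -1: 2F1 with upper {-6, 6} over lower {13}. Verdict: Kummer's theorem (I3) applies (x = -1; c = 13 equals 1+a-b for upper {-6, 6}: listed pattern). Hence: 55/4.

The tell: t_0 being 5/4, the constant factors (C = 5/4, x = -1) combine into one prefactor.
Consecutive-term ratio: r(k) = (-1) * (k-6) (k+6) / [(k+13) (k+1)] - poly over poly, x = (-1) from leading terms; C = 5/4 at k = 0.


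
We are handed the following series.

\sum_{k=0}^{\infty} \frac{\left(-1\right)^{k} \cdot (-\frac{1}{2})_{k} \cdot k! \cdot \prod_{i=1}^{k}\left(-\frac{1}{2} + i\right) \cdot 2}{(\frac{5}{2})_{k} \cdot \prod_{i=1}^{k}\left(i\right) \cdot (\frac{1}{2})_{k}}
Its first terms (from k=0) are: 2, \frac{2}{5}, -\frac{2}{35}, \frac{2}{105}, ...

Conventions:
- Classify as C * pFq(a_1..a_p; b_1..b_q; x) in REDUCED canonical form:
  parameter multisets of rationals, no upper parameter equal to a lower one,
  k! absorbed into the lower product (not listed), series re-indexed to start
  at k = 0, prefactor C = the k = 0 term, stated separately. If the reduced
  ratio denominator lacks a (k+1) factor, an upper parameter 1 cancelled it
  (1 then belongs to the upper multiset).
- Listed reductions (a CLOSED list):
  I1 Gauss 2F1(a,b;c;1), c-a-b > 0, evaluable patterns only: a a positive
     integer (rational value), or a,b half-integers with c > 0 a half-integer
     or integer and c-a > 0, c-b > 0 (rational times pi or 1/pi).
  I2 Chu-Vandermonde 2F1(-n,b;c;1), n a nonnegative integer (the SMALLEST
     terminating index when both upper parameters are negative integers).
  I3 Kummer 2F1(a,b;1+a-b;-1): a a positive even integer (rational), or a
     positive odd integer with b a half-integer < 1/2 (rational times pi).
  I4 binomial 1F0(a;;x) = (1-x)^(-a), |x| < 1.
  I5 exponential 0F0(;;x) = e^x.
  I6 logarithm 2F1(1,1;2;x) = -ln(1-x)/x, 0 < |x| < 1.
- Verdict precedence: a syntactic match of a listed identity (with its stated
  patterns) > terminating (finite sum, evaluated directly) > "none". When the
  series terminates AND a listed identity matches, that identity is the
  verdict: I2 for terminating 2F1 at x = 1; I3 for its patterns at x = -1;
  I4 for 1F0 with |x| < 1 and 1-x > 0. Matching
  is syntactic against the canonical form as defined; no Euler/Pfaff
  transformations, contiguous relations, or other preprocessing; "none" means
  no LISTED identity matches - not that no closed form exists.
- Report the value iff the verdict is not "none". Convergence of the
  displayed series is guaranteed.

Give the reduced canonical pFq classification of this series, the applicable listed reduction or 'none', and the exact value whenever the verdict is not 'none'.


This is 2 * 2F1(-\frac{1}{2}, 1; \frac{5}{2}; -1) in reduced canonical form. Verdict: Kummer's theorem (I3) fires (x = -1; c = \frac{5}{2} equals 1+a-b for upper {-\frac{1}{2}, 1}: listed pattern). Its exact value is \frac{3}{4} \cdot \pi.

Structural cue: t_0 = 2 here, and the factorial ratio (prefactor 2) (k+a-1)!/(a-1)! is a rising factorial (a)_k.
Step ratio: r(k) = -1 * (k-\frac{1}{2}) (k+1) / [(k+\frac{5}{2}) (k+1)] - poly over poly, x = -1 from leading terms; C = 2 at k = 0.


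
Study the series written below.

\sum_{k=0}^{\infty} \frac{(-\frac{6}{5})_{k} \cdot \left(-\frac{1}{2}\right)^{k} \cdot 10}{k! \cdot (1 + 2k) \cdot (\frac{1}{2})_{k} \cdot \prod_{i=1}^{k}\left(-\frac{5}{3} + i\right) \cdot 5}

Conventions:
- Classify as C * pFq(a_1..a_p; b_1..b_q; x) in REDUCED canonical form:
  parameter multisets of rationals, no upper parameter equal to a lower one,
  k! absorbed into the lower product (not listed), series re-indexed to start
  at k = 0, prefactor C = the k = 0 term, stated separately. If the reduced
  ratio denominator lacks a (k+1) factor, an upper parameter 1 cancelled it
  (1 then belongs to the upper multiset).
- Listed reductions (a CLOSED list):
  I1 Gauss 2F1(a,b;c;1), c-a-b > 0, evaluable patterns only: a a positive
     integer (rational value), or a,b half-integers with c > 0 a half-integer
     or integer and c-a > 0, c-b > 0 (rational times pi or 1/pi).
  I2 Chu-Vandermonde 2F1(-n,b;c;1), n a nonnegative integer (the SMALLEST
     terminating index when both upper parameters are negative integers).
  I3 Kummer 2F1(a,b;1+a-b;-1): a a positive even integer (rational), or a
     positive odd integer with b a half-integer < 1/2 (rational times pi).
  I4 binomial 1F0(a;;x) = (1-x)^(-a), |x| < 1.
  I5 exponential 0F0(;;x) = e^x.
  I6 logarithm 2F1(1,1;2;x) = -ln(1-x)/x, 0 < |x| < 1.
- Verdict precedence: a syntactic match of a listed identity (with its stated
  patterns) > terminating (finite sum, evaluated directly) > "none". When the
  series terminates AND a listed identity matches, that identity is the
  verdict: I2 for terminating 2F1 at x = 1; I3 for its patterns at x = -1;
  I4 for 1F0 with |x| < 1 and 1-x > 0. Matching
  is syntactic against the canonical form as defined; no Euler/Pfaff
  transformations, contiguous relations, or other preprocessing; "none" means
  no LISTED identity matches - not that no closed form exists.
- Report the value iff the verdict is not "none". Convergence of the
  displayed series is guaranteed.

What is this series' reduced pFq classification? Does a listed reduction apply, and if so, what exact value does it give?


With C = 2: the canonical form is 1F2(-\frac{6}{5}; -\frac{2}{3}, \frac{3}{2}; -\frac{1}{2}). Verdict: none (x = -\frac{1}{2}): each listed identity misses the multisets {-\frac{6}{5}} ; {-\frac{2}{3}, \frac{3}{2}}.

First insight: x = -\frac{1}{2} and the lower (2k+1) factor (prefactor 2) shifts a half-integer Pochhammer.
Term ratio: r(k) = -\frac{1}{2} * (k-\frac{6}{5}) / [(k-\frac{2}{3}) (k+\frac{3}{2}) (k+1)] - rational in k, leading ratio -\frac{1}{2}; with t_0 = 2, classification follows.
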